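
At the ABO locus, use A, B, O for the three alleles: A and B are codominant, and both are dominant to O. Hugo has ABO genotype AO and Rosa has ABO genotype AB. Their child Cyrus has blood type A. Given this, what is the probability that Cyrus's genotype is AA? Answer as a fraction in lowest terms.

Cross AO × AB → 1/4 AA, 1/4 AB, 1/4 AO, 1/4 BO.
Type-A genotypes among offspring: AA (1/4), AO (1/4); total 1/2.
P(AA | type A) = (1/4) / (1/2) = 1/2.

1/2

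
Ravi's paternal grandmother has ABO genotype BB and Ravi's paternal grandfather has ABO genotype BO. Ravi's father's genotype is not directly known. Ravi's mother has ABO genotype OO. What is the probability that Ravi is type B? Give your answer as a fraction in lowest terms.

3/4

Ravi's father's ABO genotype from BB × BO: 1/2 BB, 1/2 BO.
Crossing each possibility with the mother OO and summing P(type B): 1/2·1 + 1/2·1/2 = 3/4.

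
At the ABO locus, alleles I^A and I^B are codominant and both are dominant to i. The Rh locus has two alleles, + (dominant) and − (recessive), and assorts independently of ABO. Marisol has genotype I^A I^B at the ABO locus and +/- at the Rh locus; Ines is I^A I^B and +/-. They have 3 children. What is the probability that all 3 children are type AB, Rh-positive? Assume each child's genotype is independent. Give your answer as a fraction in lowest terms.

27/512

ABO cross I^A I^B × I^A I^B → 1/4 A, 1/4 B, 1/2 AB.
Rh cross +/- × +/- → 3/4 Rh+, 1/4 Rh-; so P(type AB, Rh-positive) = 1/2 × 3/4 = 3/8 per child.
All 3 independent: (3/8)^3 = 27/512.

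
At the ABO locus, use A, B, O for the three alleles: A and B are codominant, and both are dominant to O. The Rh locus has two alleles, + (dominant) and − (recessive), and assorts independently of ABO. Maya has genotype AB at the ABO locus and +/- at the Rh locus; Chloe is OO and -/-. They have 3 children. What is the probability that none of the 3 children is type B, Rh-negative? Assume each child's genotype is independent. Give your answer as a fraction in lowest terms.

ABO cross AB × OO → 1/2 A, 1/2 B.
Rh cross +/- × -/- → 1/2 Rh+, 1/2 Rh-; so P(type B, Rh-negative) = 1/2 × 1/2 = 1/4 per child.
P(not type B, Rh-negative) = 3/4 for one child; (3/4)^3 = 27/64.

27/64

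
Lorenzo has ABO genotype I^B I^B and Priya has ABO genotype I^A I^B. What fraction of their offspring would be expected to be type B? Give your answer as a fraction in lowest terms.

ABO cross I^B I^B × I^A I^B → offspring phenotypes: 1/2 B, 1/2 AB.
So P(type B) = 1/2.

1/2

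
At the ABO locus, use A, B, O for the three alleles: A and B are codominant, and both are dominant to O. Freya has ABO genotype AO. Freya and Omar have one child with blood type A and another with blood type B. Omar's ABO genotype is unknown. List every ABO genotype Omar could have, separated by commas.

AB, BO

For each candidate genotype of Omar, check whether crossing it with AO can produce every observed child phenotype.
  AA → possible child types {A} ✗
  AB → possible child types {A, B, AB} ✓
  AO → possible child types {O, A} ✗
  BB → possible child types {B, AB} ✗
  BO → possible child types {O, A, B, AB} ✓
  OO → possible child types {O, A} ✗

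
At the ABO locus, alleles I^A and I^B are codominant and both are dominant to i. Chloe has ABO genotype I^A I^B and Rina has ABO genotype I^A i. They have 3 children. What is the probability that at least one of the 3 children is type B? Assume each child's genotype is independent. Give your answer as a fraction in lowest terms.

37/64

ABO cross I^A I^B × I^A i → 1/2 A, 1/4 B, 1/4 AB.
So P(type B) = 1/4 per child.
P(none) = (3/4)^3 = 27/64; P(at least one) = 1 − 27/64 = 37/64.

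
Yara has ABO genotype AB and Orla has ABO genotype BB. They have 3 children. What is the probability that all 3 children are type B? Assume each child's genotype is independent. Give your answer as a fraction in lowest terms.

1/8

ABO cross AB × BB → 1/2 B, 1/2 AB.
So P(type B) = 1/2 per child.
All 3 independent: (1/2)^3 = 1/8.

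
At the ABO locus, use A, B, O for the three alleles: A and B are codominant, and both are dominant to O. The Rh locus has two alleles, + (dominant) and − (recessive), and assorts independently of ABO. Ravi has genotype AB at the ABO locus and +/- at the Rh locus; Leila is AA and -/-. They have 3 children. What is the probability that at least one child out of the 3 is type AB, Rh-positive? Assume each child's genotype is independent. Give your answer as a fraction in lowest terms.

37/64

ABO cross AB × AA → 1/2 A, 1/2 AB.
Rh cross +/- × -/- → 1/2 Rh+, 1/2 Rh-; so P(type AB, Rh-positive) = 1/2 × 1/2 = 1/4 per child.
P(none) = (3/4)^3 = 27/64; P(at least one) = 1 − 27/64 = 37/64.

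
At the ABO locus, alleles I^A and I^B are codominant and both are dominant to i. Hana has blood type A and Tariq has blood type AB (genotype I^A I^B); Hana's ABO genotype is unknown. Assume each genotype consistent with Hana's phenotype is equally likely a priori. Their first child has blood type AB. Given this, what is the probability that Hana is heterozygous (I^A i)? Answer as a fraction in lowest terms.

1/3

Possible genotypes: Hana ∈ {I^A I^A, I^A i}; Tariq ∈ {I^A I^B}.
Weight each parental genotype pair by prior × P(type-AB child):
  I^A I^A × I^A I^B: posterior weight 2/3.
  I^A i × I^A I^B: posterior weight 1/3.
Sum the posterior weight over pairs where Hana is I^A i: 1/3.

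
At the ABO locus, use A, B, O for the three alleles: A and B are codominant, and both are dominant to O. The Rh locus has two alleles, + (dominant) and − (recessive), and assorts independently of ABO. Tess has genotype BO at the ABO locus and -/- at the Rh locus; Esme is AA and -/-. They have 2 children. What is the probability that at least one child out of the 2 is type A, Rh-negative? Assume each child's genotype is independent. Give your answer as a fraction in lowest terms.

ABO cross BO × AA → 1/2 A, 1/2 AB.
Rh cross -/- × -/- → 1 Rh-; so P(type A, Rh-negative) = 1/2 × 1 = 1/2 per child.
P(none) = (1/2)^2 = 1/4; P(at least one) = 1 − 1/4 = 3/4.

3/4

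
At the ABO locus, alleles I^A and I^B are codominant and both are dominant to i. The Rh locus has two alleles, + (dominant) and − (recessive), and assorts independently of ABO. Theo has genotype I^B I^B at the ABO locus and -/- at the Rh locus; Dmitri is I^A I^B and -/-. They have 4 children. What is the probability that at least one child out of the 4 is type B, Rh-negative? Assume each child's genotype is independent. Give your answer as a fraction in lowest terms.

15/16

ABO cross I^B I^B × I^A I^B → 1/2 B, 1/2 AB.
Rh cross -/- × -/- → 1 Rh-; so P(type B, Rh-negative) = 1/2 × 1 = 1/2 per child.
P(none) = (1/2)^4 = 1/16; P(at least one) = 1 − 1/16 = 15/16.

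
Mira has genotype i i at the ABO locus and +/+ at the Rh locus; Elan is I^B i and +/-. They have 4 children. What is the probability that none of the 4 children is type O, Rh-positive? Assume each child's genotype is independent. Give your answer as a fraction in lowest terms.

1/16

ABO cross i i × I^B i → 1/2 O, 1/2 B.
Rh cross +/+ × +/- → 1 Rh+; so P(type O, Rh-positive) = 1/2 × 1 = 1/2 per child.
P(not type O, Rh-positive) = 1/2 for one child; (1/2)^4 = 1/16.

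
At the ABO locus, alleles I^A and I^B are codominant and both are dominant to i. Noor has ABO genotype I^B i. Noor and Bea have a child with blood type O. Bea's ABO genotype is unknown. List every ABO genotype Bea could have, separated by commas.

I^A i, I^B i, i i

For each candidate genotype of Bea, check whether crossing it with I^B i can produce every observed child phenotype.
  I^A I^A → possible child types {A, AB} ✗
  I^A I^B → possible child types {A, B, AB} ✗
  I^A i → possible child types {O, A, B, AB} ✓
  I^B I^B → possible child types {B} ✗
  I^B i → possible child types {O, B} ✓
  i i → possible child types {O, B} ✓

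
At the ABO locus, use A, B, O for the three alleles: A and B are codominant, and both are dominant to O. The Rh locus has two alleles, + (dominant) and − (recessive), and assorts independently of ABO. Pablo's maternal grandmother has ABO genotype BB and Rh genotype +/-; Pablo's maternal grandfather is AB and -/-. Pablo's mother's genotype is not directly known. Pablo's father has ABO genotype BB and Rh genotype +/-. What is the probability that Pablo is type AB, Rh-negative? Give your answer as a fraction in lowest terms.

Pablo's mother's ABO genotype from BB × AB: 1/2 AB, 1/2 BB.
Crossing each possibility with the father BB and summing P(type AB): 1/2·1/2 + 1/2·0 = 1/4.
Similarly for Rh via the mother's Rh distribution: P(Rh-) = 3/8.
Independent loci: 1/4 × 3/8 = 3/32.

3/32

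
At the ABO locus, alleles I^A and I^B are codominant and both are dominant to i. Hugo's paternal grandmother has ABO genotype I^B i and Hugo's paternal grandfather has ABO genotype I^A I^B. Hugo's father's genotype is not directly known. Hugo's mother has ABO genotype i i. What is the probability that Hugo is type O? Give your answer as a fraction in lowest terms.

1/4

Hugo's father's ABO genotype from I^B i × I^A I^B: 1/4 I^A I^B, 1/4 I^A i, 1/4 I^B I^B, 1/4 I^B i.
Crossing each possibility with the mother i i and summing P(type O): 1/4·0 + 1/4·1/2 + 1/4·0 + 1/4·1/2 = 1/4.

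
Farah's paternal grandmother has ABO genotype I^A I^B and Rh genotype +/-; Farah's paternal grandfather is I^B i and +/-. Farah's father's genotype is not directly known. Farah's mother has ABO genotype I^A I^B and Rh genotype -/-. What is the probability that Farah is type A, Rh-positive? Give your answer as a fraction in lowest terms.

Farah's father's ABO genotype from I^A I^B × I^B i: 1/4 I^A I^B, 1/4 I^A i, 1/4 I^B I^B, 1/4 I^B i.
Crossing each possibility with the mother I^A I^B and summing P(type A): 1/4·1/4 + 1/4·1/2 + 1/4·0 + 1/4·1/4 = 1/4.
Similarly for Rh via the father's Rh distribution: P(Rh+) = 1/2.
Independent loci: 1/4 × 1/2 = 1/8.

1/8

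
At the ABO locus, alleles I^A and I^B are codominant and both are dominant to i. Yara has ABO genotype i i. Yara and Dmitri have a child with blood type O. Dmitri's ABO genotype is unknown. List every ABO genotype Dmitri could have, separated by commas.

I^A i, I^B i, i i

For each candidate genotype of Dmitri, check whether crossing it with i i can produce every observed child phenotype.
  I^A I^A → possible child types {A} ✗
  I^A I^B → possible child types {A, B} ✗
  I^A i → possible child types {O, A} ✓
  I^B I^B → possible child types {B} ✗
  I^B i → possible child types {O, B} ✓
  i i → possible child types {O} ✓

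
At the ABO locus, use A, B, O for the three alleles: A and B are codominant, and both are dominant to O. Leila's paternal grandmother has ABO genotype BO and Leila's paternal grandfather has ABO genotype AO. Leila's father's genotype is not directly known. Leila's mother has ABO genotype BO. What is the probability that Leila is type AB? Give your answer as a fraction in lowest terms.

Leila's father's ABO genotype from BO × AO: 1/4 AB, 1/4 AO, 1/4 BO, 1/4 OO.
Crossing each possibility with the mother BO and summing P(type AB): 1/4·1/4 + 1/4·1/4 + 1/4·0 + 1/4·0 = 1/8.

1/8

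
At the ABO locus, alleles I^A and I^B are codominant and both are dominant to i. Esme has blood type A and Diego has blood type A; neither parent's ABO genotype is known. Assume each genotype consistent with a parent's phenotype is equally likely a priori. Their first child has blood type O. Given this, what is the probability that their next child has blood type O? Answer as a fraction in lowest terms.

Possible genotypes: Esme ∈ {I^A I^A, I^A i}; Diego ∈ {I^A I^A, I^A i}.
Weight each parental genotype pair by prior × P(type-O child):
  I^A i × I^A i: posterior weight 1; P(next child type O) = 1/4.
Weighted sum = 1/4.

1/4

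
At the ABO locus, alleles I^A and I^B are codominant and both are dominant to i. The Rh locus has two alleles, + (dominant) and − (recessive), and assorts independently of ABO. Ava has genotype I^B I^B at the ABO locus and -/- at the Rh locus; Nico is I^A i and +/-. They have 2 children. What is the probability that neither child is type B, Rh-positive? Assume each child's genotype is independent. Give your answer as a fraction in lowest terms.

ABO cross I^B I^B × I^A i → 1/2 B, 1/2 AB.
Rh cross -/- × +/- → 1/2 Rh+, 1/2 Rh-; so P(type B, Rh-positive) = 1/2 × 1/2 = 1/4 per child.
P(not type B, Rh-positive) = 3/4 for one child; (3/4)^2 = 9/16.

9/16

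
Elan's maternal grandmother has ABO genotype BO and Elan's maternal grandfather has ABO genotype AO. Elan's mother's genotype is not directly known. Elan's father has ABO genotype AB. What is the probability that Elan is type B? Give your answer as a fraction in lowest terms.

Elan's mother's ABO genotype from BO × AO: 1/4 AB, 1/4 AO, 1/4 BO, 1/4 OO.
Crossing each possibility with the father AB and summing P(type B): 1/4·1/4 + 1/4·1/4 + 1/4·1/2 + 1/4·1/2 = 3/8.

3/8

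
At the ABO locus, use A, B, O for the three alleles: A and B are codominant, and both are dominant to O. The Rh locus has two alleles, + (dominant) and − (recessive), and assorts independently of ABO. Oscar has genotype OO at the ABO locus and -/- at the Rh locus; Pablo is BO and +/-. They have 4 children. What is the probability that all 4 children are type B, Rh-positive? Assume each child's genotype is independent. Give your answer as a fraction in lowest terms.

1/256

ABO cross OO × BO → 1/2 O, 1/2 B.
Rh cross -/- × +/- → 1/2 Rh+, 1/2 Rh-; so P(type B, Rh-positive) = 1/2 × 1/2 = 1/4 per child.
All 4 independent: (1/4)^4 = 1/256.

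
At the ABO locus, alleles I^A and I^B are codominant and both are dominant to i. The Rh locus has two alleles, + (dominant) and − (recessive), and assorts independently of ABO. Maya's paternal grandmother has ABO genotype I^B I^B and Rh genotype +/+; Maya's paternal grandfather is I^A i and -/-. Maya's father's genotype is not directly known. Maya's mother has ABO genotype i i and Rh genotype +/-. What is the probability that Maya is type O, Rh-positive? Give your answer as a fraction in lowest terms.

Maya's father's ABO genotype from I^B I^B × I^A i: 1/2 I^A I^B, 1/2 I^B i.
Crossing each possibility with the mother i i and summing P(type O): 1/2·0 + 1/2·1/2 = 1/4.
Similarly for Rh via the father's Rh distribution: P(Rh+) = 3/4.
Independent loci: 1/4 × 3/4 = 3/16.

3/16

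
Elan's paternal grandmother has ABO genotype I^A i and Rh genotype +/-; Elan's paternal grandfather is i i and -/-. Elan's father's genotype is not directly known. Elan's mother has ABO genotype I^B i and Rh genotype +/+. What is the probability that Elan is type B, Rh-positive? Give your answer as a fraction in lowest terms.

3/8

Elan's father's ABO genotype from I^A i × i i: 1/2 I^A i, 1/2 i i.
Crossing each possibility with the mother I^B i and summing P(type B): 1/2·1/4 + 1/2·1/2 = 3/8.
Similarly for Rh via the father's Rh distribution: P(Rh+) = 1.
Independent loci: 3/8 × 1 = 3/8.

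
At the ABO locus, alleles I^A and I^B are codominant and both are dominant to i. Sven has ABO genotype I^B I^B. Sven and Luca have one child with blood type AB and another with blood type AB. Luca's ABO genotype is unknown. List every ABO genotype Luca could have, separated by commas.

For each candidate genotype of Luca, check whether crossing it with I^B I^B can produce every observed child phenotype.
  I^A I^A → possible child types {AB} ✓
  I^A I^B → possible child types {B, AB} ✓
  I^A i → possible child types {B, AB} ✓
  I^B I^B → possible child types {B} ✗
  I^B i → possible child types {B} ✗
  i i → possible child types {B} ✗

I^A I^A, I^A I^B, I^A i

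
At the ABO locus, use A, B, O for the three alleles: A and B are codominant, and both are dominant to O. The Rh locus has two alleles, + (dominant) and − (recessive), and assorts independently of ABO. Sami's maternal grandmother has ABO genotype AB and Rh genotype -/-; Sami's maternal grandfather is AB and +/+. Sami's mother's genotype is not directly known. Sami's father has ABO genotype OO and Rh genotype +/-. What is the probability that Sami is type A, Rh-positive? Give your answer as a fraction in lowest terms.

3/8

Sami's mother's ABO genotype from AB × AB: 1/4 AA, 1/2 AB, 1/4 BB.
Crossing each possibility with the father OO and summing P(type A): 1/4·1 + 1/2·1/2 + 1/4·0 = 1/2.
Similarly for Rh via the mother's Rh distribution: P(Rh+) = 3/4.
Independent loci: 1/2 × 3/4 = 3/8.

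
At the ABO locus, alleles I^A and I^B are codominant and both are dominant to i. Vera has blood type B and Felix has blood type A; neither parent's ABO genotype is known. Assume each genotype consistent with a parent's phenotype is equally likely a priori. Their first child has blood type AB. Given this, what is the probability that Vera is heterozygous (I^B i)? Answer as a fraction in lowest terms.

1/3

Possible genotypes: Vera ∈ {I^B I^B, I^B i}; Felix ∈ {I^A I^A, I^A i}.
Weight each parental genotype pair by prior × P(type-AB child):
  I^B I^B × I^A I^A: posterior weight 4/9.
  I^B I^B × I^A i: posterior weight 2/9.
  I^B i × I^A I^A: posterior weight 2/9.
  I^B i × I^A i: posterior weight 1/9.
Sum the posterior weight over pairs where Vera is I^B i: 1/3.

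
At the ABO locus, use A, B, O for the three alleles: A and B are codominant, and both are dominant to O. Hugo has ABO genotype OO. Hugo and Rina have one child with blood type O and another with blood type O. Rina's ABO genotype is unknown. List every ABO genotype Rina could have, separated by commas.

For each candidate genotype of Rina, check whether crossing it with OO can produce every observed child phenotype.
  AA → possible child types {A} ✗
  AB → possible child types {A, B} ✗
  AO → possible child types {O, A} ✓
  BB → possible child types {B} ✗
  BO → possible child types {O, B} ✓
  OO → possible child types {O} ✓

AO, BO, OO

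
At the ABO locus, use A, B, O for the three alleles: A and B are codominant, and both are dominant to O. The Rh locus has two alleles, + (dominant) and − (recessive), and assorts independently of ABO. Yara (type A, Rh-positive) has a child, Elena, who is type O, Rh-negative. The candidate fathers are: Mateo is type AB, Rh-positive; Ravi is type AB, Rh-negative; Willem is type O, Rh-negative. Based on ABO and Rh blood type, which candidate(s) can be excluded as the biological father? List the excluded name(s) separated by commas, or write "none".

Mateo, Ravi

A candidate is excluded only if no genotype consistent with his phenotype could produce a type O, Rh-negative child with a type A, Rh-positive mother.
Mateo (type AB, Rh+): no genotype consistent with that phenotype can produce a type-O Rh- child with a type-A mother.
Ravi (type AB, Rh-): no genotype consistent with that phenotype can produce a type-O Rh- child with a type-A mother.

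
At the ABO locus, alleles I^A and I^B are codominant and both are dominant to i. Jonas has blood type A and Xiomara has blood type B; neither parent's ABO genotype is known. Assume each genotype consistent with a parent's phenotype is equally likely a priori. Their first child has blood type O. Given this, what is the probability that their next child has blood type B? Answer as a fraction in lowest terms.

1/4

Possible genotypes: Jonas ∈ {I^A I^A, I^A i}; Xiomara ∈ {I^B I^B, I^B i}.
Weight each parental genotype pair by prior × P(type-O child):
  I^A i × I^B i: posterior weight 1; P(next child type B) = 1/4.
Weighted sum = 1/4.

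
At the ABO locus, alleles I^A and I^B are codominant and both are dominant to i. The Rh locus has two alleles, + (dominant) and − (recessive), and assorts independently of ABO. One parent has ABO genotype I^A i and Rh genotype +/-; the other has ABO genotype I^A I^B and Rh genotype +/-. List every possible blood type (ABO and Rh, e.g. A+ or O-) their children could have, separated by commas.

Gametes from I^A i × I^A I^B give offspring ABO genotypes I^A I^A, I^A I^B, I^A i, I^B i, i.e. phenotypes A, B, AB.
Rh cross +/- × +/- → phenotypes Rh+, Rh-.
Combining independently: A+, A-, B+, B-, AB+, AB-.

A+, A-, B+, B-, AB+, AB-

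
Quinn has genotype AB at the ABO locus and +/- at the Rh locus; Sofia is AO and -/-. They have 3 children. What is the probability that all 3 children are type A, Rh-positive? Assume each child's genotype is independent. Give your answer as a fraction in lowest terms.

ABO cross AB × AO → 1/2 A, 1/4 B, 1/4 AB.
Rh cross +/- × -/- → 1/2 Rh+, 1/2 Rh-; so P(type A, Rh-positive) = 1/2 × 1/2 = 1/4 per child.
All 3 independent: (1/4)^3 = 1/64.

1/64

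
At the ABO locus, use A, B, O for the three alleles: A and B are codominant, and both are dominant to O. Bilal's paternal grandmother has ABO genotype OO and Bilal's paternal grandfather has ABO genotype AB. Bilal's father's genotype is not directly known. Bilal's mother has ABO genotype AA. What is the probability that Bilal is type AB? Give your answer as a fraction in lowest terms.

1/4

Bilal's father's ABO genotype from OO × AB: 1/2 AO, 1/2 BO.
Crossing each possibility with the mother AA and summing P(type AB): 1/2·0 + 1/2·1/2 = 1/4.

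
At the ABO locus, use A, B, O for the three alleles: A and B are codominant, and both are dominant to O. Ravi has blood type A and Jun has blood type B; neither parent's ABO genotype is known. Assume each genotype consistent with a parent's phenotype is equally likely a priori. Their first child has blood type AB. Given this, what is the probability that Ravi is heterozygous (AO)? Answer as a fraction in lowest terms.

1/3

Possible genotypes: Ravi ∈ {AA, AO}; Jun ∈ {BB, BO}.
Weight each parental genotype pair by prior × P(type-AB child):
  AA × BB: posterior weight 4/9.
  AA × BO: posterior weight 2/9.
  AO × BB: posterior weight 2/9.
  AO × BO: posterior weight 1/9.
Sum the posterior weight over pairs where Ravi is AO: 1/3.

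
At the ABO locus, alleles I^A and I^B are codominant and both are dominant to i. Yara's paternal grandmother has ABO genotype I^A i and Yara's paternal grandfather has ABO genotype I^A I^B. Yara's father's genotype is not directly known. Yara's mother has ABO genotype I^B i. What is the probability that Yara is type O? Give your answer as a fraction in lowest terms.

Yara's father's ABO genotype from I^A i × I^A I^B: 1/4 I^A I^A, 1/4 I^A I^B, 1/4 I^A i, 1/4 I^B i.
Crossing each possibility with the mother I^B i and summing P(type O): 1/4·0 + 1/4·0 + 1/4·1/4 + 1/4·1/4 = 1/8.

1/8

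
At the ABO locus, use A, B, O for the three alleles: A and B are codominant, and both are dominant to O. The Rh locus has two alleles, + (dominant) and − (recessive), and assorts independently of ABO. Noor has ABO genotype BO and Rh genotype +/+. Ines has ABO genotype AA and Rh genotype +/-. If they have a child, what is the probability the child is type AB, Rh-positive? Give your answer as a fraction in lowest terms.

ABO cross BO × AA → offspring phenotypes: 1/2 A, 1/2 AB.
Rh cross +/+ × +/- → 1 Rh+.
Independent loci: P(type AB, Rh-positive) = 1/2 × 1 = 1/2.

1/2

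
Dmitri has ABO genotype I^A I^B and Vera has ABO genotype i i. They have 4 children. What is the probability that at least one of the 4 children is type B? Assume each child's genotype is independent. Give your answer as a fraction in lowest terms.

ABO cross I^A I^B × i i → 1/2 A, 1/2 B.
So P(type B) = 1/2 per child.
P(none) = (1/2)^4 = 1/16; P(at least one) = 1 − 1/16 = 15/16.

15/16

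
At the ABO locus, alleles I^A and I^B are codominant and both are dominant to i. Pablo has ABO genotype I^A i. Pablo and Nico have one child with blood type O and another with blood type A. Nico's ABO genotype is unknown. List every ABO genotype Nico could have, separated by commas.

I^A i, I^B i, i i

For each candidate genotype of Nico, check whether crossing it with I^A i can produce every observed child phenotype.
  I^A I^A → possible child types {A} ✗
  I^A I^B → possible child types {A, B, AB} ✗
  I^A i → possible child types {O, A} ✓
  I^B I^B → possible child types {B, AB} ✗
  I^B i → possible child types {O, A, B, AB} ✓
  i i → possible child types {O, A} ✓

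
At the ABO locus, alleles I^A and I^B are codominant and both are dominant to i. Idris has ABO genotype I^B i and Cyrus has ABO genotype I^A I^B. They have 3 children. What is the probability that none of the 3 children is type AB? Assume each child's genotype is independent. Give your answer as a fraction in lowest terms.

27/64

ABO cross I^B i × I^A I^B → 1/4 A, 1/2 B, 1/4 AB.
So P(type AB) = 1/4 per child.
P(not type AB) = 3/4 for one child; (3/4)^3 = 27/64.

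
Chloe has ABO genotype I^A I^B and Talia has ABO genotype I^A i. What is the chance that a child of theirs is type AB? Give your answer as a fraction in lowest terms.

ABO cross I^A I^B × I^A i → offspring phenotypes: 1/2 A, 1/4 B, 1/4 AB.
So P(type AB) = 1/4.

1/4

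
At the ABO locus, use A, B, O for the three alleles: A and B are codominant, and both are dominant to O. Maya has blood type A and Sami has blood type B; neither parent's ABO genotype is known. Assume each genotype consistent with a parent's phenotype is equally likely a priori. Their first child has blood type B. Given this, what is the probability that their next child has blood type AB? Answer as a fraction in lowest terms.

Possible genotypes: Maya ∈ {AA, AO}; Sami ∈ {BB, BO}.
Weight each parental genotype pair by prior × P(type-B child):
  AO × BB: posterior weight 2/3; P(next child type AB) = 1/2.
  AO × BO: posterior weight 1/3; P(next child type AB) = 1/4.
Weighted sum = 5/12.

5/12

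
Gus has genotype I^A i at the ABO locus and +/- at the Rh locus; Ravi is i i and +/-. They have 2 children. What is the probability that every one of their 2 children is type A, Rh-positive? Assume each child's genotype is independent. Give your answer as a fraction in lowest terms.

9/64

ABO cross I^A i × i i → 1/2 O, 1/2 A.
Rh cross +/- × +/- → 3/4 Rh+, 1/4 Rh-; so P(type A, Rh-positive) = 1/2 × 3/4 = 3/8 per child.
All 2 independent: (3/8)^2 = 9/64.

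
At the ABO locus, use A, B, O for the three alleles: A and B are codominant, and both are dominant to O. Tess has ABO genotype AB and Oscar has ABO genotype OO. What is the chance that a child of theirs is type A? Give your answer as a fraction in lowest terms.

ABO cross AB × OO → offspring phenotypes: 1/2 A, 1/2 B.
So P(type A) = 1/2.

1/2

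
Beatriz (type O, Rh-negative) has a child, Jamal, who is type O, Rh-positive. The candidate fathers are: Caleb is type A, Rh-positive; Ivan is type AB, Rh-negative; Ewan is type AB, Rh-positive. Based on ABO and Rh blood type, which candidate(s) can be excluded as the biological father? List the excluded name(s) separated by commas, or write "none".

Ivan, Ewan

A candidate is excluded only if no genotype consistent with his phenotype could produce a type O, Rh-positive child with a type O, Rh-negative mother.
Ivan (type AB, Rh-): no genotype consistent with that phenotype can produce a type-O Rh+ child with a type-O mother.
Ewan (type AB, Rh+): no genotype consistent with that phenotype can produce a type-O Rh+ child with a type-O mother.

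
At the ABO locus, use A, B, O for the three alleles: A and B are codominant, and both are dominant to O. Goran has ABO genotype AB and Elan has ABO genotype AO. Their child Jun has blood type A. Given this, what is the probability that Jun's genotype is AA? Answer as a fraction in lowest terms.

1/2

Cross AB × AO → 1/4 AA, 1/4 AB, 1/4 AO, 1/4 BO.
Type-A genotypes among offspring: AA (1/4), AO (1/4); total 1/2.
P(AA | type A) = (1/4) / (1/2) = 1/2.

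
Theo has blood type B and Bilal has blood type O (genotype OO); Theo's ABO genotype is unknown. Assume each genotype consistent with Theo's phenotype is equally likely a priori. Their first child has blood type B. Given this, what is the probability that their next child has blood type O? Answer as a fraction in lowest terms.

Possible genotypes: Theo ∈ {BB, BO}; Bilal ∈ {OO}.
Weight each parental genotype pair by prior × P(type-B child):
  BB × OO: posterior weight 2/3; P(next child type O) = 0.
  BO × OO: posterior weight 1/3; P(next child type O) = 1/2.
Weighted sum = 1/6.

1/6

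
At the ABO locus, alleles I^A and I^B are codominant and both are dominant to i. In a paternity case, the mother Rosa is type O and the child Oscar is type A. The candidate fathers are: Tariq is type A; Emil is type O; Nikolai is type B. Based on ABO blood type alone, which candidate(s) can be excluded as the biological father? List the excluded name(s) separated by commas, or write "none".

Emil, Nikolai

A candidate is excluded only if no genotype consistent with his phenotype could produce a type A child with a type O mother.
Emil (type O): no genotype consistent with that phenotype can produce a type-A child with a type-O mother.
Nikolai (type B): no genotype consistent with that phenotype can produce a type-A child with a type-O mother.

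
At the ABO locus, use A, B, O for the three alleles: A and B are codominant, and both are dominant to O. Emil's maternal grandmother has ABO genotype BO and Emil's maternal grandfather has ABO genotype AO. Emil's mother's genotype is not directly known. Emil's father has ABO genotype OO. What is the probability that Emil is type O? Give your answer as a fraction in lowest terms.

Emil's mother's ABO genotype from BO × AO: 1/4 AB, 1/4 AO, 1/4 BO, 1/4 OO.
Crossing each possibility with the father OO and summing P(type O): 1/4·0 + 1/4·1/2 + 1/4·1/2 + 1/4·1 = 1/2.

1/2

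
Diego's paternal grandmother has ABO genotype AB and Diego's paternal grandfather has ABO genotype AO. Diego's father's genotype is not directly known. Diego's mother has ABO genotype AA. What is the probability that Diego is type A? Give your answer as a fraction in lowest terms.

3/4

Diego's father's ABO genotype from AB × AO: 1/4 AA, 1/4 AB, 1/4 AO, 1/4 BO.
Crossing each possibility with the mother AA and summing P(type A): 1/4·1 + 1/4·1/2 + 1/4·1 + 1/4·1/2 = 3/4.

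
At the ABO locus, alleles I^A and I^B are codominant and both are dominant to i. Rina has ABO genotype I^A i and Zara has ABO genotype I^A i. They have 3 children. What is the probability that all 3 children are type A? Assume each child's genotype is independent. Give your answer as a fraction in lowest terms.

ABO cross I^A i × I^A i → 1/4 O, 3/4 A.
So P(type A) = 3/4 per child.
All 3 independent: (3/4)^3 = 27/64.

27/64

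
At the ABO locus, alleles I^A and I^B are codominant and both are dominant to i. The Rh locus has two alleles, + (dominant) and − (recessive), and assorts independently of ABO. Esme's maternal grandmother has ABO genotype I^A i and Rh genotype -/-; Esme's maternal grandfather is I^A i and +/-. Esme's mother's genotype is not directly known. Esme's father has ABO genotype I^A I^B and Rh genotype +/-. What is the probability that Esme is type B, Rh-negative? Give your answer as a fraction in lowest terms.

Esme's mother's ABO genotype from I^A i × I^A i: 1/4 I^A I^A, 1/2 I^A i, 1/4 i i.
Crossing each possibility with the father I^A I^B and summing P(type B): 1/4·0 + 1/2·1/4 + 1/4·1/2 = 1/4.
Similarly for Rh via the mother's Rh distribution: P(Rh-) = 3/8.
Independent loci: 1/4 × 3/8 = 3/32.

3/32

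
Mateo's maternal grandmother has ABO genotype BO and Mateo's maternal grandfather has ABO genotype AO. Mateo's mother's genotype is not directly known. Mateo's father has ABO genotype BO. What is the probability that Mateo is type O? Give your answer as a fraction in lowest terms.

Mateo's mother's ABO genotype from BO × AO: 1/4 AB, 1/4 AO, 1/4 BO, 1/4 OO.
Crossing each possibility with the father BO and summing P(type O): 1/4·0 + 1/4·1/4 + 1/4·1/4 + 1/4·1/2 = 1/4.

1/4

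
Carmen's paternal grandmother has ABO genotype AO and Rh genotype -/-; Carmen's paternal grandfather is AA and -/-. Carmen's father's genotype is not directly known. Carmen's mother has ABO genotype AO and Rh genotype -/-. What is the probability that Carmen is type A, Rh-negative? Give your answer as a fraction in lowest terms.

7/8

Carmen's father's ABO genotype from AO × AA: 1/2 AA, 1/2 AO.
Crossing each possibility with the mother AO and summing P(type A): 1/2·1 + 1/2·3/4 = 7/8.
Similarly for Rh via the father's Rh distribution: P(Rh-) = 1.
Independent loci: 7/8 × 1 = 7/8.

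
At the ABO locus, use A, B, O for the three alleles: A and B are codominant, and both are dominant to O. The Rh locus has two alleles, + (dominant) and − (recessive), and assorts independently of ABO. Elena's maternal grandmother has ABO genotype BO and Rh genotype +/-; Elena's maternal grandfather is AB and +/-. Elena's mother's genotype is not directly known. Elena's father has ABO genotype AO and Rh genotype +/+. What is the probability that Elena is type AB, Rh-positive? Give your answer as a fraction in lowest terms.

Elena's mother's ABO genotype from BO × AB: 1/4 AB, 1/4 AO, 1/4 BB, 1/4 BO.
Crossing each possibility with the father AO and summing P(type AB): 1/4·1/4 + 1/4·0 + 1/4·1/2 + 1/4·1/4 = 1/4.
Similarly for Rh via the mother's Rh distribution: P(Rh+) = 1.
Independent loci: 1/4 × 1 = 1/4.

1/4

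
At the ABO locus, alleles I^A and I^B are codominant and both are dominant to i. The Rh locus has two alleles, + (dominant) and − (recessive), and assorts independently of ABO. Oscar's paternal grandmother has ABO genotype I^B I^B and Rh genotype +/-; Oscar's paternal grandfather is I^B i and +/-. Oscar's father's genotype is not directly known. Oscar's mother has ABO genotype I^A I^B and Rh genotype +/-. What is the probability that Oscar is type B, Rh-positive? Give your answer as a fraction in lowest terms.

Oscar's father's ABO genotype from I^B I^B × I^B i: 1/2 I^B I^B, 1/2 I^B i.
Crossing each possibility with the mother I^A I^B and summing P(type B): 1/2·1/2 + 1/2·1/2 = 1/2.
Similarly for Rh via the father's Rh distribution: P(Rh+) = 3/4.
Independent loci: 1/2 × 3/4 = 3/8.

3/8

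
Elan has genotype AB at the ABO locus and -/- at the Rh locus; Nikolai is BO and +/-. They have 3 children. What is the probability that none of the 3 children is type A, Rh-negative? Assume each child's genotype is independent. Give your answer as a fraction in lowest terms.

ABO cross AB × BO → 1/4 A, 1/2 B, 1/4 AB.
Rh cross -/- × +/- → 1/2 Rh+, 1/2 Rh-; so P(type A, Rh-negative) = 1/4 × 1/2 = 1/8 per child.
P(not type A, Rh-negative) = 7/8 for one child; (7/8)^3 = 343/512.

343/512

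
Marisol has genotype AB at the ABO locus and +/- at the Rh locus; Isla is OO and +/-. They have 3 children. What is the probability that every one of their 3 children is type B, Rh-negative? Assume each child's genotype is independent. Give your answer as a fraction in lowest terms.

ABO cross AB × OO → 1/2 A, 1/2 B.
Rh cross +/- × +/- → 3/4 Rh+, 1/4 Rh-; so P(type B, Rh-negative) = 1/2 × 1/4 = 1/8 per child.
All 3 independent: (1/8)^3 = 1/512.

1/512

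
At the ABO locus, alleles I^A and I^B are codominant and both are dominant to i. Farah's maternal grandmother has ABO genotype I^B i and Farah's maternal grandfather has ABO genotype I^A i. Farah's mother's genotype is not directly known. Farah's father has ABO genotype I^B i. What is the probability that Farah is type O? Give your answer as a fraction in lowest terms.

Farah's mother's ABO genotype from I^B i × I^A i: 1/4 I^A I^B, 1/4 I^A i, 1/4 I^B i, 1/4 i i.
Crossing each possibility with the father I^B i and summing P(type O): 1/4·0 + 1/4·1/4 + 1/4·1/4 + 1/4·1/2 = 1/4.

1/4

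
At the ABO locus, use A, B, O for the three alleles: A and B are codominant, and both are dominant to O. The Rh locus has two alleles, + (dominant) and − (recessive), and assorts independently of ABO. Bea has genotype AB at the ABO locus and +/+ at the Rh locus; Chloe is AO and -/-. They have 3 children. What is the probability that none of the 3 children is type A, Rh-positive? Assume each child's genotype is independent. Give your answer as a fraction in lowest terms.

1/8

ABO cross AB × AO → 1/2 A, 1/4 B, 1/4 AB.
Rh cross +/+ × -/- → 1 Rh+; so P(type A, Rh-positive) = 1/2 × 1 = 1/2 per child.
P(not type A, Rh-positive) = 1/2 for one child; (1/2)^3 = 1/8.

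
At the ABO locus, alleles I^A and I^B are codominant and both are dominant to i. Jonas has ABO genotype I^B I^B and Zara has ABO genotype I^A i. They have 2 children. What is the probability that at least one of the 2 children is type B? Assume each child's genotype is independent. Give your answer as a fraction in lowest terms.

3/4

ABO cross I^B I^B × I^A i → 1/2 B, 1/2 AB.
So P(type B) = 1/2 per child.
P(none) = (1/2)^2 = 1/4; P(at least one) = 1 − 1/4 = 3/4.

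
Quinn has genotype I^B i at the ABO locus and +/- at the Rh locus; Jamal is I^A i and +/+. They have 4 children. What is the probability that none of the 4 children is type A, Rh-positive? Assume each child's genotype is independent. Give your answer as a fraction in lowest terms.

81/256

ABO cross I^B i × I^A i → 1/4 O, 1/4 A, 1/4 B, 1/4 AB.
Rh cross +/- × +/+ → 1 Rh+; so P(type A, Rh-positive) = 1/4 × 1 = 1/4 per child.
P(not type A, Rh-positive) = 3/4 for one child; (3/4)^4 = 81/256.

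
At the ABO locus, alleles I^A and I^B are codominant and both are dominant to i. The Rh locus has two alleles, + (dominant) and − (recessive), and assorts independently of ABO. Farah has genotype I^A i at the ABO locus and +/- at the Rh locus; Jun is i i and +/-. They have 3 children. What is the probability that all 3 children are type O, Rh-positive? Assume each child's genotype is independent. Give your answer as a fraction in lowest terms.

27/512

ABO cross I^A i × i i → 1/2 O, 1/2 A.
Rh cross +/- × +/- → 3/4 Rh+, 1/4 Rh-; so P(type O, Rh-positive) = 1/2 × 3/4 = 3/8 per child.
All 3 independent: (3/8)^3 = 27/512.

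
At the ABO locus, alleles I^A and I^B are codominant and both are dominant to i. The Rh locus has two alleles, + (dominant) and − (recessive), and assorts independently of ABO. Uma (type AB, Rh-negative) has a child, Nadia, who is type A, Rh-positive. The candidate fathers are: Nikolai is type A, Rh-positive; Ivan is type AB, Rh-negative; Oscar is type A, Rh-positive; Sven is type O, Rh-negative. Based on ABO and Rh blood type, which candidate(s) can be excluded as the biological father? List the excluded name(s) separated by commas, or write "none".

A candidate is excluded only if no genotype consistent with his phenotype could produce a type A, Rh-positive child with a type AB, Rh-negative mother.
Ivan (type AB, Rh-): no genotype consistent with that phenotype can produce a type-A Rh+ child with a type-AB mother.
Sven (type O, Rh-): no genotype consistent with that phenotype can produce a type-A Rh+ child with a type-AB mother.

Ivan, Sven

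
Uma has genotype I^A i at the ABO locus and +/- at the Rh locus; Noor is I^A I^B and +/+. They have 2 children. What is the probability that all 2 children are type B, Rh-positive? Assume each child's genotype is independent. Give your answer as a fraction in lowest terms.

1/16

ABO cross I^A i × I^A I^B → 1/2 A, 1/4 B, 1/4 AB.
Rh cross +/- × +/+ → 1 Rh+; so P(type B, Rh-positive) = 1/4 × 1 = 1/4 per child.
All 2 independent: (1/4)^2 = 1/16.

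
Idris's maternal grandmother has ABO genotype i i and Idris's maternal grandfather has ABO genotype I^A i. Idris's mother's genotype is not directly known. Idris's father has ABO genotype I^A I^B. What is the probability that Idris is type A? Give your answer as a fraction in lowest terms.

1/2

Idris's mother's ABO genotype from i i × I^A i: 1/2 I^A i, 1/2 i i.
Crossing each possibility with the father I^A I^B and summing P(type A): 1/2·1/2 + 1/2·1/2 = 1/2.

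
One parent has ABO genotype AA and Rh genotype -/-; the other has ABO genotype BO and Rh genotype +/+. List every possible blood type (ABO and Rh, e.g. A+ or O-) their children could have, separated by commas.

Gametes from AA × BO give offspring ABO genotypes AB, AO, i.e. phenotypes A, AB.
Rh cross -/- × +/+ → phenotypes Rh+.
Combining independently: A+, AB+.

A+, AB+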